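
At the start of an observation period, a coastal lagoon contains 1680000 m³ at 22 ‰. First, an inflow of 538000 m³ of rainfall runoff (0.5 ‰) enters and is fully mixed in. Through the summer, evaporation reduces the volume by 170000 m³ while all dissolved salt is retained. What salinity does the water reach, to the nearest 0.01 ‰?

18.18 ‰

After mixing: salt = 1,680,000×22 + 538,000×0.5 = 37,229,000; volume = 2,218,000 m³
After evaporation: salt unchanged = 37,229,000; volume = 2,218,000 − 170,000 = 2,048,000 m³
S = 37,229,000 / 2,048,000 = 18.1782 ‰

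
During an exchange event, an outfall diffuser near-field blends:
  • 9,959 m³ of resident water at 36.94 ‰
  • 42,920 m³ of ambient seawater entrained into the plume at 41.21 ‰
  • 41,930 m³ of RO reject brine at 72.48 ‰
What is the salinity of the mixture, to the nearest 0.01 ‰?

Conserving salt mass:
salt = 9,959×36.94 + 42,920×41.21 + 41,930×72.48 = 367,885.46 + 1,768,733.2 + 3,039,086.4 = 5,175,705.06
volume = 9,959 + 42,920 + 41,930 = 94,809 m³
S = 5,175,705.06 / 94,809 = 54.5909 ‰

54.59 ‰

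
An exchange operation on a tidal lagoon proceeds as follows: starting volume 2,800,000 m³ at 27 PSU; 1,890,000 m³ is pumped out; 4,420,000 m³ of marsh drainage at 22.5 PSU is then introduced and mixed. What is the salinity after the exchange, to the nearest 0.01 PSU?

23.27 PSU

Remaining after removal: 910,000 m³ at 27 PSU (salt = 24,570,000)
After addition: salt = 24,570,000 + 4,420,000×22.5 = 124,020,000; volume = 5,330,000 m³
S = 124,020,000 / 5,330,000 = 23.2683 PSU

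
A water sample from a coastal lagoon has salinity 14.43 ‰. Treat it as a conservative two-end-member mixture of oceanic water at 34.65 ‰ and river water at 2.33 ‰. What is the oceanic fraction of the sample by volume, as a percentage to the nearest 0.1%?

Let g be the oceanic fraction. Salt balance per unit volume:
g×34.65 + (1−g)×2.33 = 14.43
g = (14.43 − 2.33) / (34.65 − 2.33) = 12.1/32.32 = 0.3744

37.4%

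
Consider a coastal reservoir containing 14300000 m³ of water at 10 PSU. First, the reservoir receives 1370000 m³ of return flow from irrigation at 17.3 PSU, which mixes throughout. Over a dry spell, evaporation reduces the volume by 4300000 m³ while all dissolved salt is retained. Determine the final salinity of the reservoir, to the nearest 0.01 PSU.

After mixing: salt = 14,300,000×10 + 1,370,000×17.3 = 166,701,000; volume = 15,670,000 m³
After evaporation: salt unchanged = 166,701,000; volume = 15,670,000 − 4,300,000 = 11,370,000 m³
S = 166,701,000 / 11,370,000 = 14.6615 PSU

14.66 PSU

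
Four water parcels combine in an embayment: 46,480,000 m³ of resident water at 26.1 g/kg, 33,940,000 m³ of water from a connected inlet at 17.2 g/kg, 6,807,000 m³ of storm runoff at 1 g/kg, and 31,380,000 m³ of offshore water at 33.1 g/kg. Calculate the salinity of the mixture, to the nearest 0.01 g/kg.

Weighted by volume,
salt = 46,480,000×26.1 + 33,940,000×17.2 + 6,807,000×1 + 31,380,000×33.1 = 1,213,128,000 + 583,768,000 + 6,807,000 + 1,038,678,000 = 2,842,381,000
volume = 46,480,000 + 33,940,000 + 6,807,000 + 31,380,000 = 118,607,000 m³
S = 2,842,381,000 / 118,607,000 = 23.9647 g/kg

23.96 g/kg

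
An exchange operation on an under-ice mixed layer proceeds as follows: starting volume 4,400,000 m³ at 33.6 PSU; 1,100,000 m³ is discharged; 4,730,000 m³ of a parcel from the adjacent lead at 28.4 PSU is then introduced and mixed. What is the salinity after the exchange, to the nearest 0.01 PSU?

Remaining after removal: 3,300,000 m³ at 33.6 PSU (salt = 110,880,000)
After addition: salt = 110,880,000 + 4,730,000×28.4 = 245,212,000; volume = 8,030,000 m³
S = 245,212,000 / 8,030,000 = 30.537 PSU

30.54 PSU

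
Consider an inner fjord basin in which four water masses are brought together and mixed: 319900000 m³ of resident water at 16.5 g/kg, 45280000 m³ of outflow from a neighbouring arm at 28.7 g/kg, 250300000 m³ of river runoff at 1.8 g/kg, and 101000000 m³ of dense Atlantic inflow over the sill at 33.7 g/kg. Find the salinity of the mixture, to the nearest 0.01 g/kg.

14.56 g/kg

Salt balance:
salt = 319,900,000×16.5 + 45,280,000×28.7 + 250,300,000×1.8 + 101,000,000×33.7 = 5,278,350,000 + 1,299,536,000 + 450,540,000 + 3,403,700,000 = 10,432,126,000
volume = 319,900,000 + 45,280,000 + 250,300,000 + 101,000,000 = 716,480,000 m³
S = 10,432,126,000 / 716,480,000 = 14.5602 g/kg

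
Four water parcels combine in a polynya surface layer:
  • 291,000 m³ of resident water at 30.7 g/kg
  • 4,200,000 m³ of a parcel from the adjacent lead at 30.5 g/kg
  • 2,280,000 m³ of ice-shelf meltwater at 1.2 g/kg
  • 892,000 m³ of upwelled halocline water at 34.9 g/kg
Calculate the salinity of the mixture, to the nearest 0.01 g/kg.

22.30 g/kg

Weighted by volume,
salt = 291,000×30.7 + 4,200,000×30.5 + 2,280,000×1.2 + 892,000×34.9 = 8,933,700 + 128,100,000 + 2,736,000 + 31,130,800 = 170,900,500
volume = 291,000 + 4,200,000 + 2,280,000 + 892,000 = 7,663,000 m³
S = 170,900,500 / 7,663,000 = 22.302 g/kg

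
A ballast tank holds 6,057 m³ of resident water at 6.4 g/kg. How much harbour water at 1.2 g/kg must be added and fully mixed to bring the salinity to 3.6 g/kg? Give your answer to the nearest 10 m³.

Salt balance: 6,057×6.4 + V×1.2 = (6,057+V)×3.6
38,764.8 + 1.2V = 21,805.2 + 3.6V
16,959.6 = 2.4V
V = 7,066.5 m³

7070 m³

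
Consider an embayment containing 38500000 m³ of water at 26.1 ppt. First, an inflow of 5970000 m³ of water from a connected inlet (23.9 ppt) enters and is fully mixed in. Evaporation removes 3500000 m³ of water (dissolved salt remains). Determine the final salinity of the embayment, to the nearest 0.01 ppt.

After mixing: salt = 38,500,000×26.1 + 5,970,000×23.9 = 1,147,533,000; volume = 44,470,000 m³
After evaporation: salt unchanged = 1,147,533,000; volume = 44,470,000 − 3,500,000 = 40,970,000 m³
S = 1,147,533,000 / 40,970,000 = 28.0091 ppt

28.01 ppt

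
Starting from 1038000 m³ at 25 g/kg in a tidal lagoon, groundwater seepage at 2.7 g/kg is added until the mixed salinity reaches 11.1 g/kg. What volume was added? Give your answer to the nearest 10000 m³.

Salt balance: 1,038,000×25 + V×2.7 = (1,038,000+V)×11.1
25,950,000 + 2.7V = 11,521,800 + 11.1V
14,428,200 = 8.4V
V = 1,717,642.86 m³

1720000 m³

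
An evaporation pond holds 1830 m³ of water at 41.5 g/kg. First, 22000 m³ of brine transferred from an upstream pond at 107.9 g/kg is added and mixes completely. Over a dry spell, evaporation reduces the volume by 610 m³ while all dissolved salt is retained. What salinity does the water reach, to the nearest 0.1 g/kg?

After mixing: salt = 1,830×41.5 + 22,000×107.9 = 2,449,745; volume = 23,830 m³
After evaporation: salt unchanged = 2,449,745; volume = 23,830 − 610 = 23,220 m³
S = 2,449,745 / 23,220 = 105.5015 g/kg

105.5 g/kg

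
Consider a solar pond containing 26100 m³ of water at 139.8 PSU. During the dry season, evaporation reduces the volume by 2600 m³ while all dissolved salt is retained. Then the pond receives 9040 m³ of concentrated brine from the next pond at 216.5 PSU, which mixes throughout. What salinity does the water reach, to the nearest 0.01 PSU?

172.28 PSU

After evaporation: salt = 26,100×139.8 = 3,648,780; volume = 26,100 − 2,600 = 23,500 m³
After mixing: salt = 3,648,780 + 9,040×216.5 = 5,605,940; volume = 23,500 + 9,040 = 32,540 m³
S = 5,605,940 / 32,540 = 172.2784 PSU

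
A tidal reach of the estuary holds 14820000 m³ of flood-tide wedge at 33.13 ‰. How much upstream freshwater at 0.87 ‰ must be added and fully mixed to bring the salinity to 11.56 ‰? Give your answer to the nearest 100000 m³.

29900000 m³

Salt balance: 14,820,000×33.13 + V×0.87 = (14,820,000+V)×11.56
490,986,600 + 0.87V = 171,319,200 + 11.56V
319,667,400 = 10.69V
V = 29,903,405.05 m³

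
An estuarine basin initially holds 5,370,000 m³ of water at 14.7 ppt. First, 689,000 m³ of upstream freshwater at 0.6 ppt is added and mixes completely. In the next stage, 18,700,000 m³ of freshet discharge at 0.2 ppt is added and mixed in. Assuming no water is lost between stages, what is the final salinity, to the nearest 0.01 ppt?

By conservation of dissolved salt,
Initial salt = 5,370,000×14.7 = 78,939,000
After stage 1: salt = 78,939,000 + 689,000×0.6 = 79,352,400; volume = 6,059,000 m³; S = 13.097 ppt
After stage 2: salt = 79,352,400 + 18,700,000×0.2 = 83,092,400; volume = 24,759,000 m³
S = 83,092,400 / 24,759,000 = 3.356 ppt

3.36 ppt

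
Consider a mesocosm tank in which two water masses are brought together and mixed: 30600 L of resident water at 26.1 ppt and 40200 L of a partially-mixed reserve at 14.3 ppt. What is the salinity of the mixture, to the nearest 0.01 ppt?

By conservation of dissolved salt,
salt = 30,600×26.1 + 40,200×14.3 = 798,660 + 574,860 = 1,373,520
volume = 30,600 + 40,200 = 70,800 L
S = 1,373,520 / 70,800 = 19.4 ppt

19.40 ppt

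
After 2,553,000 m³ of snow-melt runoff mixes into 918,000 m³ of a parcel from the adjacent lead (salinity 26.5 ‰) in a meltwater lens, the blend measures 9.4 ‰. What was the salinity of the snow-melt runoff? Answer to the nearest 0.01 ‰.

Salt balance: 918,000×26.5 + 2,553,000×S = 3,471,000×9.4
24,327,000 + 2,553,000·S = 32,627,400
S = (32,627,400 − 24,327,000) / 2,553,000 = 3.2512 ‰

3.25 ‰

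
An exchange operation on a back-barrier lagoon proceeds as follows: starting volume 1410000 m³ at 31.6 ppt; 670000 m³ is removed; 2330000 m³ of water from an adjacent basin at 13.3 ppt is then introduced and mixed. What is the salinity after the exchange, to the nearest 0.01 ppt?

17.71 ppt

Remaining after removal: 740,000 m³ at 31.6 ppt (salt = 23,384,000)
After addition: salt = 23,384,000 + 2,330,000×13.3 = 54,373,000; volume = 3,070,000 m³
S = 54,373,000 / 3,070,000 = 17.7111 ppt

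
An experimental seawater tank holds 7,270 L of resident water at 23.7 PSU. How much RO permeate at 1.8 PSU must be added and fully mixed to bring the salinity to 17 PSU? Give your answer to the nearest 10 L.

Salt balance: 7,270×23.7 + V×1.8 = (7,270+V)×17
172,299 + 1.8V = 123,590 + 17V
48,709 = 15.2V
V = 3,204.54 L

3200 L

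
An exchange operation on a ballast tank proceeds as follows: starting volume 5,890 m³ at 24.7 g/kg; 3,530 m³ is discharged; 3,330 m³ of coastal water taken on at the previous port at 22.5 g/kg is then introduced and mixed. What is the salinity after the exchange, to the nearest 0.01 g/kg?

Remaining after removal: 2,360 m³ at 24.7 g/kg (salt = 58,292)
After addition: salt = 58,292 + 3,330×22.5 = 133,217; volume = 5,690 m³
S = 133,217 / 5,690 = 23.4125 g/kg

23.41 g/kg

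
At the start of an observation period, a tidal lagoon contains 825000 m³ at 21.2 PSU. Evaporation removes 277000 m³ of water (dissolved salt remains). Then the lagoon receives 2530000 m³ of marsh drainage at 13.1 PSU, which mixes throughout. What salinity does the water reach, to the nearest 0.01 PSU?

16.45 PSU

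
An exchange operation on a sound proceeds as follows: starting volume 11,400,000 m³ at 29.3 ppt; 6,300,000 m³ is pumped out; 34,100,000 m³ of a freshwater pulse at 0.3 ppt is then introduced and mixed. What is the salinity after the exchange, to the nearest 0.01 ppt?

4.07 ppt

Remaining after removal: 5,100,000 m³ at 29.3 ppt (salt = 149,430,000)
After addition: salt = 149,430,000 + 34,100,000×0.3 = 159,660,000; volume = 39,200,000 m³
S = 159,660,000 / 39,200,000 = 4.073 ppt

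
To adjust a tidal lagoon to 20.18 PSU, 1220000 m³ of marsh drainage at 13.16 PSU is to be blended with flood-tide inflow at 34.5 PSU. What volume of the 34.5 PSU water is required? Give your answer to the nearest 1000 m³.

598000 m³

Salt balance: 1,220,000×13.16 + V×34.5 = (1,220,000+V)×20.18
16,055,200 + 34.5V = 24,619,600 + 20.18V
8,564,400 = 14.32V
V = 598,072.63 m³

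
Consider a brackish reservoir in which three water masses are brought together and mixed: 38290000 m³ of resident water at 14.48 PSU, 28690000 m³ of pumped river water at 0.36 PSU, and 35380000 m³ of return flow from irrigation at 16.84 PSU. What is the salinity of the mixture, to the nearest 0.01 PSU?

11.34 PSU

Mass of salt is conserved:
salt = 38,290,000×14.48 + 28,690,000×0.36 + 35,380,000×16.84 = 554,439,200 + 10,328,400 + 595,799,200 = 1,160,566,800
volume = 38,290,000 + 28,690,000 + 35,380,000 = 102,360,000 m³
S = 1,160,566,800 / 102,360,000 = 11.3381 PSU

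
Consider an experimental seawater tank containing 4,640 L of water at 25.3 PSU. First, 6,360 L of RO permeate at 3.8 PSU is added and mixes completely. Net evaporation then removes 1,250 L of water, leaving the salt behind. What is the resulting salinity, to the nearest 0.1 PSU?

14.5 PSU

After mixing: salt = 4,640×25.3 + 6,360×3.8 = 141,560; volume = 11,000 L
After evaporation: salt unchanged = 141,560; volume = 11,000 − 1,250 = 9,750 L
S = 141,560 / 9,750 = 14.519 PSU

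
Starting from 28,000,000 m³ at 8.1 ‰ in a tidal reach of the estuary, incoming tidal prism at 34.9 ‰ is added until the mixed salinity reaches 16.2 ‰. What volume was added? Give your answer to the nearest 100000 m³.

Salt balance: 28,000,000×8.1 + V×34.9 = (28,000,000+V)×16.2
226,800,000 + 34.9V = 453,600,000 + 16.2V
226,800,000 = 18.7V
V = 12,128,342.25 m³

12100000 m³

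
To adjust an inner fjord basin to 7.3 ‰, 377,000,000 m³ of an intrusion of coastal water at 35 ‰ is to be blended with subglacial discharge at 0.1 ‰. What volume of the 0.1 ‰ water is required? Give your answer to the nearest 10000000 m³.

Salt balance: 377,000,000×35 + V×0.1 = (377,000,000+V)×7.3
13,195,000,000 + 0.1V = 2,752,100,000 + 7.3V
10,442,900,000 = 7.2V
V = 1,450,402,777.78 m³

1450000000 m³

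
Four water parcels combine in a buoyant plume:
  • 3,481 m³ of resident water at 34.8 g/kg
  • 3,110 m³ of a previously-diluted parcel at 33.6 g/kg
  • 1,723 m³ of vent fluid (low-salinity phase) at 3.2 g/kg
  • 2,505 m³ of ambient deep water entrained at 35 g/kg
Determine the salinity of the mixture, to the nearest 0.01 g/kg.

29.47 g/kg

By conservation of dissolved salt,
salt = 3,481×34.8 + 3,110×33.6 + 1,723×3.2 + 2,505×35 = 121,138.8 + 104,496 + 5,513.6 + 87,675 = 318,823.4
volume = 3,481 + 3,110 + 1,723 + 2,505 = 10,819 m³
S = 318,823.4 / 10,819 = 29.4688 g/kg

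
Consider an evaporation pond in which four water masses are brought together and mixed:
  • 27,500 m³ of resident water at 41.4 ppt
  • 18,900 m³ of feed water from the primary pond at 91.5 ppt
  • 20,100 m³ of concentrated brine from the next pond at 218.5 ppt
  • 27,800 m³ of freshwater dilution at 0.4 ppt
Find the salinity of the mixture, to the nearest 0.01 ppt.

Total salt / total volume:
salt = 27,500×41.4 + 18,900×91.5 + 20,100×218.5 + 27,800×0.4 = 1,138,500 + 1,729,350 + 4,391,850 + 11,120 = 7,270,820
volume = 27,500 + 18,900 + 20,100 + 27,800 = 94,300 m³
S = 7,270,820 / 94,300 = 77.1031 ppt

77.10 ppt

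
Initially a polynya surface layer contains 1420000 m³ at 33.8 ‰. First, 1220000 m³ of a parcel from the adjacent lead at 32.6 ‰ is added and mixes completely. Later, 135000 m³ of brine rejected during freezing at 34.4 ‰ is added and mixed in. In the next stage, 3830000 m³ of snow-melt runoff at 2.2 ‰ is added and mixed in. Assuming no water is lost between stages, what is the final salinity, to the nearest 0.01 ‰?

15.27 ‰

By conservation of dissolved salt,
Initial salt = 1,420,000×33.8 = 47,996,000
After stage 1: salt = 47,996,000 + 1,220,000×32.6 = 87,768,000; volume = 2,640,000 m³; S = 33.245 ‰
After stage 2: salt = 87,768,000 + 135,000×34.4 = 92,412,000; volume = 2,775,000 m³; S = 33.302 ‰
After stage 3: salt = 92,412,000 + 3,830,000×2.2 = 100,838,000; volume = 6,605,000 m³
S = 100,838,000 / 6,605,000 = 15.2669 ‰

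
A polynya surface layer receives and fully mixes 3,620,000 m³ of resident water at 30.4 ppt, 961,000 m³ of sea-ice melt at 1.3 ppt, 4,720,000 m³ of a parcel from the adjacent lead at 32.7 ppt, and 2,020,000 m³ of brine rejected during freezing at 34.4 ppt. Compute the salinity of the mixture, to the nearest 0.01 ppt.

29.60 ppt

Salt balance:
salt = 3,620,000×30.4 + 961,000×1.3 + 4,720,000×32.7 + 2,020,000×34.4 = 110,048,000 + 1,249,300 + 154,344,000 + 69,488,000 = 335,129,300
volume = 3,620,000 + 961,000 + 4,720,000 + 2,020,000 = 11,321,000 m³
S = 335,129,300 / 11,321,000 = 29.6024 ppt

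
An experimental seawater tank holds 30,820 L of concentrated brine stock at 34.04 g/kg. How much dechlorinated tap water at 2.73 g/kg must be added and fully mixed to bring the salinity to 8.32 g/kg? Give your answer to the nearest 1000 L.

Salt balance: 30,820×34.04 + V×2.73 = (30,820+V)×8.32
1,049,112.8 + 2.73V = 256,422.4 + 8.32V
792,690.4 = 5.59V
V = 141,805.08 L

142000 L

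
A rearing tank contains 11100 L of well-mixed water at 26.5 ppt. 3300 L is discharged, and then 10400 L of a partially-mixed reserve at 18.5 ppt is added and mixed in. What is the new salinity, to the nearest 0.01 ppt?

21.93 ppt

Remaining after removal: 7,800 L at 26.5 ppt (salt = 206,700)
After addition: salt = 206,700 + 10,400×18.5 = 399,100; volume = 18,200 L
S = 399,100 / 18,200 = 21.9286 ppt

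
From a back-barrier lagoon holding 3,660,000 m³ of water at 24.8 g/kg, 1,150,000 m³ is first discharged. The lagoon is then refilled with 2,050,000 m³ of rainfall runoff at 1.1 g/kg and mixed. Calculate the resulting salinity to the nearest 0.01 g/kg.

14.15 g/kg

Remaining after removal: 2,510,000 m³ at 24.8 g/kg (salt = 62,248,000)
After addition: salt = 62,248,000 + 2,050,000×1.1 = 64,503,000; volume = 4,560,000 m³
S = 64,503,000 / 4,560,000 = 14.1454 g/kg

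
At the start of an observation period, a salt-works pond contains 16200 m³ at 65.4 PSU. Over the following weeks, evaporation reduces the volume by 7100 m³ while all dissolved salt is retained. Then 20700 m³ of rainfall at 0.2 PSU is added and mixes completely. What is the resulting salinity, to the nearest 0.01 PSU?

35.69 PSU

After evaporation: salt = 16,200×65.4 = 1,059,480; volume = 16,200 − 7,100 = 9,100 m³
After mixing: salt = 1,059,480 + 20,700×0.2 = 1,063,620; volume = 9,100 + 20,700 = 29,800 m³
S = 1,063,620 / 29,800 = 35.6919 PSU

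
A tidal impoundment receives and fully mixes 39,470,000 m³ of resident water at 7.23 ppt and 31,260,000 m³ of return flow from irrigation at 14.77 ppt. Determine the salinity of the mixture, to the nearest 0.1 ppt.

Total salt / total volume:
salt = 39,470,000×7.23 + 31,260,000×14.77 = 285,368,100 + 461,710,200 = 747,078,300
volume = 39,470,000 + 31,260,000 = 70,730,000 m³
S = 747,078,300 / 70,730,000 = 10.562 ppt

10.6 ppt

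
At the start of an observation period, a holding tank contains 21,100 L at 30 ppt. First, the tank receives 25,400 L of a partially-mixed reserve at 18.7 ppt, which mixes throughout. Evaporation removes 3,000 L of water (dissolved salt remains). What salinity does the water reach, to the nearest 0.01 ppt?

After mixing: salt = 21,100×30 + 25,400×18.7 = 1,107,980; volume = 46,500 L
After evaporation: salt unchanged = 1,107,980; volume = 46,500 − 3,000 = 43,500 L
S = 1,107,980 / 43,500 = 25.4708 ppt

25.47 ppt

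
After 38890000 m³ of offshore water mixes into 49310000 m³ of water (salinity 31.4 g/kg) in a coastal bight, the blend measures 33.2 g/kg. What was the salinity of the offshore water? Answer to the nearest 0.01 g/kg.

35.48 g/kg

Salt balance: 49,310,000×31.4 + 38,890,000×S = 88,200,000×33.2
1,548,334,000 + 38,890,000·S = 2,928,240,000
S = (2,928,240,000 − 1,548,334,000) / 38,890,000 = 35.4823 g/kg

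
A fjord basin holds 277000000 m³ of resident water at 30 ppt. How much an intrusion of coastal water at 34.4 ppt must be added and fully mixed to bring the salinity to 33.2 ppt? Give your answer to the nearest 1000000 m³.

739000000 m³

Salt balance: 277,000,000×30 + V×34.4 = (277,000,000+V)×33.2
8,310,000,000 + 34.4V = 9,196,400,000 + 33.2V
886,400,000 = 1.2V
V = 738,666,666.67 m³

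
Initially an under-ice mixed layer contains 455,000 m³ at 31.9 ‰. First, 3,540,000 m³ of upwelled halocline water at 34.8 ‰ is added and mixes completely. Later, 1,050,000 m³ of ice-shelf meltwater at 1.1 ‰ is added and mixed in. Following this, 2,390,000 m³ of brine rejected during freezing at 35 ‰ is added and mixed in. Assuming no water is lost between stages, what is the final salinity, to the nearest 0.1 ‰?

29.9 ‰

Total salt / total volume:
Initial salt = 455,000×31.9 = 14,514,500
After stage 1: salt = 14,514,500 + 3,540,000×34.8 = 137,706,500; volume = 3,995,000 m³; S = 34.47 ‰
After stage 2: salt = 137,706,500 + 1,050,000×1.1 = 138,861,500; volume = 5,045,000 m³; S = 27.525 ‰
After stage 3: salt = 138,861,500 + 2,390,000×35 = 222,511,500; volume = 7,435,000 m³
S = 222,511,500 / 7,435,000 = 29.9276 ‰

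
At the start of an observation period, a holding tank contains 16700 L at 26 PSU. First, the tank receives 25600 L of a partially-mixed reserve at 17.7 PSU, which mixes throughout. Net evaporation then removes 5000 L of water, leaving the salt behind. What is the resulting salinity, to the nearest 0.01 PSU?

After mixing: salt = 16,700×26 + 25,600×17.7 = 887,320; volume = 42,300 L
After evaporation: salt unchanged = 887,320; volume = 42,300 − 5,000 = 37,300 L
S = 887,320 / 37,300 = 23.7887 PSU

23.79 PSU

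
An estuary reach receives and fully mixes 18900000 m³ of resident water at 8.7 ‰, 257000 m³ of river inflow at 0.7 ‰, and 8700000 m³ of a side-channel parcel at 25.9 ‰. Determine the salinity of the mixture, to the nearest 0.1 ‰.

By conservation of dissolved salt,
salt = 18,900,000×8.7 + 257,000×0.7 + 8,700,000×25.9 = 164,430,000 + 179,900 + 225,330,000 = 389,939,900
volume = 18,900,000 + 257,000 + 8,700,000 = 27,857,000 m³
S = 389,939,900 / 27,857,000 = 13.998 ‰

14.0 ‰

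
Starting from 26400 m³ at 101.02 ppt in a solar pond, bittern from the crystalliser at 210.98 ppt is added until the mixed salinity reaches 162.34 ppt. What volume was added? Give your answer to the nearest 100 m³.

33300 m³

Salt balance: 26,400×101.02 + V×210.98 = (26,400+V)×162.34
2,666,928 + 210.98V = 4,285,776 + 162.34V
1,618,848 = 48.64V
V = 33,282.24 m³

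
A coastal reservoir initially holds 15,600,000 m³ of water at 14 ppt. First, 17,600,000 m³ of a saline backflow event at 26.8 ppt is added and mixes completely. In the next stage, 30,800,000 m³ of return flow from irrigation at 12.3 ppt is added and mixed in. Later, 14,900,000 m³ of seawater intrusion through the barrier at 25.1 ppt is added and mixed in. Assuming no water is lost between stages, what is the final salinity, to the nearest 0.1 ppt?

Conserving salt mass:
Initial salt = 15,600,000×14 = 218,400,000
After stage 1: salt = 218,400,000 + 17,600,000×26.8 = 690,080,000; volume = 33,200,000 m³; S = 20.786 ppt
After stage 2: salt = 690,080,000 + 30,800,000×12.3 = 1,068,920,000; volume = 64,000,000 m³; S = 16.702 ppt
After stage 3: salt = 1,068,920,000 + 14,900,000×25.1 = 1,442,910,000; volume = 78,900,000 m³
S = 1,442,910,000 / 78,900,000 = 18.2878 ppt

18.3 ppt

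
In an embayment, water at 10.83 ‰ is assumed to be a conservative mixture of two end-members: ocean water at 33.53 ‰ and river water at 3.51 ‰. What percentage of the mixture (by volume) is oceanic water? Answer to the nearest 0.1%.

24.4%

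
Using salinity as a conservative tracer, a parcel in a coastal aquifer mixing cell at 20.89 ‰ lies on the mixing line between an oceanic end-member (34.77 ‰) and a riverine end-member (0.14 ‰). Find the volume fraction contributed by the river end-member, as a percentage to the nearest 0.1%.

40.1%

Let f be the freshwater fraction. Salt balance per unit volume:
f×0.14 + (1−f)×34.77 = 20.89
f = (34.77 − 20.89) / (34.77 − 0.14) = 13.88/34.63 = 0.4008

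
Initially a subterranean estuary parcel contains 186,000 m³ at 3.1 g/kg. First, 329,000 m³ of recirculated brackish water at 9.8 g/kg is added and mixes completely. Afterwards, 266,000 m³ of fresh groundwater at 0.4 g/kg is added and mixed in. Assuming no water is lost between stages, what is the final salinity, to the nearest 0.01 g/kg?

Weighted by volume,
Initial salt = 186,000×3.1 = 576,600
After stage 1: salt = 576,600 + 329,000×9.8 = 3,800,800; volume = 515,000 m³; S = 7.38 g/kg
After stage 2: salt = 3,800,800 + 266,000×0.4 = 3,907,200; volume = 781,000 m³
S = 3,907,200 / 781,000 = 5.0028 g/kg

5.00 g/kg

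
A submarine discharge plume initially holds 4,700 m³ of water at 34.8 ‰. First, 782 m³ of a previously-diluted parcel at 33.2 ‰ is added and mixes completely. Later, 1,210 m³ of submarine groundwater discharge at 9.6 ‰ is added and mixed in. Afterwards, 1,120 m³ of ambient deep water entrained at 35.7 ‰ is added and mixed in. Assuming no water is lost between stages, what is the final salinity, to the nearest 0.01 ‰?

30.87 ‰

By conservation of dissolved salt,
Initial salt = 4,700×34.8 = 163,560
After stage 1: salt = 163,560 + 782×33.2 = 189,522.4; volume = 5,482 m³; S = 34.572 ‰
After stage 2: salt = 189,522.4 + 1,210×9.6 = 201,138.4; volume = 6,692 m³; S = 30.057 ‰
After stage 3: salt = 201,138.4 + 1,120×35.7 = 241,122.4; volume = 7,812 m³
S = 241,122.4 / 7,812 = 30.8656 ‰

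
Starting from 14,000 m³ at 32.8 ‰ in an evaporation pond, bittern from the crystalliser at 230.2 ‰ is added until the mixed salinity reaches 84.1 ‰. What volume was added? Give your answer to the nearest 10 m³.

Salt balance: 14,000×32.8 + V×230.2 = (14,000+V)×84.1
459,200 + 230.2V = 1,177,400 + 84.1V
718,200 = 146.1V
V = 4,915.81 m³

4920 m³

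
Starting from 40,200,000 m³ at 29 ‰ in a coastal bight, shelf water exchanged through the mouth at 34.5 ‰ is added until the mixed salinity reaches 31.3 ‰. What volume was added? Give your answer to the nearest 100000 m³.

28900000 m³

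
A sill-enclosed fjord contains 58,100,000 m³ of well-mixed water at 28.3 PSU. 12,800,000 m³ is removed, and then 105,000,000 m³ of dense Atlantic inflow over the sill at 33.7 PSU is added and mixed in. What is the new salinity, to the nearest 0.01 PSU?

32.07 PSU

Remaining after removal: 45,300,000 m³ at 28.3 PSU (salt = 1,281,990,000)
After addition: salt = 1,281,990,000 + 105,000,000×33.7 = 4,820,490,000; volume = 150,300,000 m³
S = 4,820,490,000 / 150,300,000 = 32.0725 PSU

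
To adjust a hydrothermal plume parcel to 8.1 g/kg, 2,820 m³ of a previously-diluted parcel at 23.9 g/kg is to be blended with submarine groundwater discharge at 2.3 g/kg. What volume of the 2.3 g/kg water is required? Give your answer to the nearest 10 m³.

7680 m³

Salt balance: 2,820×23.9 + V×2.3 = (2,820+V)×8.1
67,398 + 2.3V = 22,842 + 8.1V
44,556 = 5.8V
V = 7,682.07 m³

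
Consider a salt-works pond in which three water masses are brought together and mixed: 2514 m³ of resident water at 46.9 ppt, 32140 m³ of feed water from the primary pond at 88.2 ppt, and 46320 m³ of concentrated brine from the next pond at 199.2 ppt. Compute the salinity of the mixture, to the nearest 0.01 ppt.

Mass of salt is conserved:
salt = 2,514×46.9 + 32,140×88.2 + 46,320×199.2 = 117,906.6 + 2,834,748 + 9,226,944 = 12,179,598.6
volume = 2,514 + 32,140 + 46,320 = 80,974 m³
S = 12,179,598.6 / 80,974 = 150.4137 ppt

150.41 ppt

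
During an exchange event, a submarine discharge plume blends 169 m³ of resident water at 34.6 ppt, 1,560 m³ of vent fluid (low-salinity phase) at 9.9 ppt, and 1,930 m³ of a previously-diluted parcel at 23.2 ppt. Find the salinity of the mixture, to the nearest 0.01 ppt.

Salt balance:
salt = 169×34.6 + 1,560×9.9 + 1,930×23.2 = 5,847.4 + 15,444 + 44,776 = 66,067.4
volume = 169 + 1,560 + 1,930 = 3,659 m³
S = 66,067.4 / 3,659 = 18.0561 ppt

18.06 ppt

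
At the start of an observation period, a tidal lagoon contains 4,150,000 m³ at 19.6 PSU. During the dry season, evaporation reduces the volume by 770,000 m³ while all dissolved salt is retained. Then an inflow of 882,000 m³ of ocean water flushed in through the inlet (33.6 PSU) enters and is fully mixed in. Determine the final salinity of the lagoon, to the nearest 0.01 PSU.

After evaporation: salt = 4,150,000×19.6 = 81,340,000; volume = 4,150,000 − 770,000 = 3,380,000 m³
After mixing: salt = 81,340,000 + 882,000×33.6 = 110,975,200; volume = 3,380,000 + 882,000 = 4,262,000 m³
S = 110,975,200 / 4,262,000 = 26.0383 PSU

26.04 PSU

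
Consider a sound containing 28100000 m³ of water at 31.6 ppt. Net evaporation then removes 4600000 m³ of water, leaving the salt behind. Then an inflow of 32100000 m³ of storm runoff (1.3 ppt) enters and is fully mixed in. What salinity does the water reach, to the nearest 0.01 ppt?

16.72 ppt

After evaporation: salt = 28,100,000×31.6 = 887,960,000; volume = 28,100,000 − 4,600,000 = 23,500,000 m³
After mixing: salt = 887,960,000 + 32,100,000×1.3 = 929,690,000; volume = 23,500,000 + 32,100,000 = 55,600,000 m³
S = 929,690,000 / 55,600,000 = 16.721 ppt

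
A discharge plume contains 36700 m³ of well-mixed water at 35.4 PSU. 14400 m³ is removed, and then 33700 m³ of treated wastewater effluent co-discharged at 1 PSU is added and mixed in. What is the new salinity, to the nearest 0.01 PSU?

Remaining after removal: 22,300 m³ at 35.4 PSU (salt = 789,420)
After addition: salt = 789,420 + 33,700×1 = 823,120; volume = 56,000 m³
S = 823,120 / 56,000 = 14.6986 PSU

14.70 PSU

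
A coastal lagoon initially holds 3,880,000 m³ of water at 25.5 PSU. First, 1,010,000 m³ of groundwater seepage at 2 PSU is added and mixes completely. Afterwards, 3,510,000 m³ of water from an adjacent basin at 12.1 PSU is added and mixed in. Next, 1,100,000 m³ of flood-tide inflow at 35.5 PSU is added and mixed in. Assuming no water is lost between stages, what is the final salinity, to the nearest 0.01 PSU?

19.21 PSU

Mass of salt is conserved:
Initial salt = 3,880,000×25.5 = 98,940,000
After stage 1: salt = 98,940,000 + 1,010,000×2 = 100,960,000; volume = 4,890,000 m³; S = 20.646 PSU
After stage 2: salt = 100,960,000 + 3,510,000×12.1 = 143,431,000; volume = 8,400,000 m³; S = 17.075 PSU
After stage 3: salt = 143,431,000 + 1,100,000×35.5 = 182,481,000; volume = 9,500,000 m³
S = 182,481,000 / 9,500,000 = 19.2085 PSU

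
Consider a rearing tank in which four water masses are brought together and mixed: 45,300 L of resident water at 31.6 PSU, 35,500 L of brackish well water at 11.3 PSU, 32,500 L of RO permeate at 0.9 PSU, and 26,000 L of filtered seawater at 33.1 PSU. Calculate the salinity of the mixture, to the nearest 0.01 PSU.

19.54 PSU

By conservation of dissolved salt,
salt = 45,300×31.6 + 35,500×11.3 + 32,500×0.9 + 26,000×33.1 = 1,431,480 + 401,150 + 29,250 + 860,600 = 2,722,480
volume = 45,300 + 35,500 + 32,500 + 26,000 = 139,300 L
S = 2,722,480 / 139,300 = 19.544 PSU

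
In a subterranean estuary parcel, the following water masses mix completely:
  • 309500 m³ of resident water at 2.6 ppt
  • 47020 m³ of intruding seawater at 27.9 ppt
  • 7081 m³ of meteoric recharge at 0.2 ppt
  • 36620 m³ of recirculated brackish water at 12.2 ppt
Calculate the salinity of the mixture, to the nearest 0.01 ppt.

6.41 ppt

By conservation of dissolved salt,
salt = 309,500×2.6 + 47,020×27.9 + 7,081×0.2 + 36,620×12.2 = 804,700 + 1,311,858 + 1,416.2 + 446,764 = 2,564,738.2
volume = 309,500 + 47,020 + 7,081 + 36,620 = 400,221 m³
S = 2,564,738.2 / 400,221 = 6.4083 ppt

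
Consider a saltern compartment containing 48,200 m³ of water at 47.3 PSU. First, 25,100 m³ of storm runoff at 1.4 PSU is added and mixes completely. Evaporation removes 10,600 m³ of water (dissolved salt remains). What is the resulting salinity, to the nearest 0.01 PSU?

36.92 PSU

After mixing: salt = 48,200×47.3 + 25,100×1.4 = 2,315,000; volume = 73,300 m³
After evaporation: salt unchanged = 2,315,000; volume = 73,300 − 10,600 = 62,700 m³
S = 2,315,000 / 62,700 = 36.9219 PSU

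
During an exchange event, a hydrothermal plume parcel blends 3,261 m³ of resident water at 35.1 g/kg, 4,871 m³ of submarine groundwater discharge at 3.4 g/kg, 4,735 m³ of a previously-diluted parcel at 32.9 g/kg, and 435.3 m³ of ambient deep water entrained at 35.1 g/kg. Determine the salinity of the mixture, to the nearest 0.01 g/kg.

Mass of salt is conserved:
salt = 3,261×35.1 + 4,871×3.4 + 4,735×32.9 + 435.3×35.1 = 114,461.1 + 16,561.4 + 155,781.5 + 15,279.03 = 302,083.03
volume = 3,261 + 4,871 + 4,735 + 435.3 = 13,302.3 m³
S = 302,083.03 / 13,302.3 = 22.7091 g/kg

22.71 g/kg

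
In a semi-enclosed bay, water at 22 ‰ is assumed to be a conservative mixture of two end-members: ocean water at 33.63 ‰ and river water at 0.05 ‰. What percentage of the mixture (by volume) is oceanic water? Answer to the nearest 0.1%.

65.4%

Let g be the oceanic fraction. Salt balance per unit volume:
g×33.63 + (1−g)×0.05 = 22
g = (22 − 0.05) / (33.63 − 0.05) = 21.95/33.58 = 0.6537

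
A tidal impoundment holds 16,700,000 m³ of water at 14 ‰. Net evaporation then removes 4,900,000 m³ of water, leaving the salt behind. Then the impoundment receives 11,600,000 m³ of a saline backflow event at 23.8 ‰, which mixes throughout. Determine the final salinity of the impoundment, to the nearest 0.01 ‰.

21.79 ‰

After evaporation: salt = 16,700,000×14 = 233,800,000; volume = 16,700,000 − 4,900,000 = 11,800,000 m³
After mixing: salt = 233,800,000 + 11,600,000×23.8 = 509,880,000; volume = 11,800,000 + 11,600,000 = 23,400,000 m³
S = 509,880,000 / 23,400,000 = 21.7897 ‰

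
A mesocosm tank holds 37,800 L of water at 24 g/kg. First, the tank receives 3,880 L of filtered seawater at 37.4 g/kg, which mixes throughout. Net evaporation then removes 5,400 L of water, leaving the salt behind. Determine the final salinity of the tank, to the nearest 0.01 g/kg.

After mixing: salt = 37,800×24 + 3,880×37.4 = 1,052,312; volume = 41,680 L
After evaporation: salt unchanged = 1,052,312; volume = 41,680 − 5,400 = 36,280 L
S = 1,052,312 / 36,280 = 29.0053 g/kg

29.01 g/kg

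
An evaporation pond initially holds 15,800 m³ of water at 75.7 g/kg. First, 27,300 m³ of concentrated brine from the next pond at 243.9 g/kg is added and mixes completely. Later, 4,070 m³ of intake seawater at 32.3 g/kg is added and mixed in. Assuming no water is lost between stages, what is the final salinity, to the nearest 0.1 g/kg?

169.3 g/kg

Weighted by volume,
Initial salt = 15,800×75.7 = 1,196,060
After stage 1: salt = 1,196,060 + 27,300×243.9 = 7,854,530; volume = 43,100 m³; S = 182.24 g/kg
After stage 2: salt = 7,854,530 + 4,070×32.3 = 7,985,991; volume = 47,170 m³
S = 7,985,991 / 47,170 = 169.3023 g/kg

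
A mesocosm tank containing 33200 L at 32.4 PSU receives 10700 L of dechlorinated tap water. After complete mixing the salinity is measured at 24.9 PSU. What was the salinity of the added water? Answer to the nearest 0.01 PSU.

Salt balance: 33,200×32.4 + 10,700×S = 43,900×24.9
1,075,680 + 10,700·S = 1,093,110
S = (1,093,110 − 1,075,680) / 10,700 = 1.629 PSU

1.63 PSU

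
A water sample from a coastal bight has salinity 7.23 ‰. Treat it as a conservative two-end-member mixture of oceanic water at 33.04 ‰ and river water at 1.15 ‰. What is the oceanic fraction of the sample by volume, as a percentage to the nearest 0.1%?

19.1%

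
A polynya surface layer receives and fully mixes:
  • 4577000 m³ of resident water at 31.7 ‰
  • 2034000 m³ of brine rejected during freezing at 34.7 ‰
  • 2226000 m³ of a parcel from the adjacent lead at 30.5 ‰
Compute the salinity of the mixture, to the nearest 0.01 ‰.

Weighted by volume,
salt = 4,577,000×31.7 + 2,034,000×34.7 + 2,226,000×30.5 = 145,090,900 + 70,579,800 + 67,893,000 = 283,563,700
volume = 4,577,000 + 2,034,000 + 2,226,000 = 8,837,000 m³
S = 283,563,700 / 8,837,000 = 32.0882 ‰

32.09 ‰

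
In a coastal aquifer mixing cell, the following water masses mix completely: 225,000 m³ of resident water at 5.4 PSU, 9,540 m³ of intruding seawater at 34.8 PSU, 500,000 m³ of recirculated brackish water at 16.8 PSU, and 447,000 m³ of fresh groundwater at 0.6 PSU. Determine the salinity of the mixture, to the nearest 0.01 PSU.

Salt balance:
salt = 225,000×5.4 + 9,540×34.8 + 500,000×16.8 + 447,000×0.6 = 1,215,000 + 331,992 + 8,400,000 + 268,200 = 10,215,192
volume = 225,000 + 9,540 + 500,000 + 447,000 = 1,181,540 m³
S = 10,215,192 / 1,181,540 = 8.6457 PSU

8.65 PSU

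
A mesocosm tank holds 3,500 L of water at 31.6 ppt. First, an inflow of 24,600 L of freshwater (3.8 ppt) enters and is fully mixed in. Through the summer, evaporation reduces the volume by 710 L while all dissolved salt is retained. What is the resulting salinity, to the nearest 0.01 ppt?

7.45 ppt

After mixing: salt = 3,500×31.6 + 24,600×3.8 = 204,080; volume = 28,100 L
After evaporation: salt unchanged = 204,080; volume = 28,100 − 710 = 27,390 L
S = 204,080 / 27,390 = 7.4509 ppt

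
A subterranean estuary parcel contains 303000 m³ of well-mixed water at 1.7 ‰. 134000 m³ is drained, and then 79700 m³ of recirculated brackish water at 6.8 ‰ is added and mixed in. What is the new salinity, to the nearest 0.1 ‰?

3.3 ‰

Remaining after removal: 169,000 m³ at 1.7 ‰ (salt = 287,300)
After addition: salt = 287,300 + 79,700×6.8 = 829,260; volume = 248,700 m³
S = 829,260 / 248,700 = 3.3344 ‰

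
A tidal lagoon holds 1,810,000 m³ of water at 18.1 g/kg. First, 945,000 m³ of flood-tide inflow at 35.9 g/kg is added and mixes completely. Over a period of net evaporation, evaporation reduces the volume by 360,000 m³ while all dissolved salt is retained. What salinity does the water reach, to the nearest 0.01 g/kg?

After mixing: salt = 1,810,000×18.1 + 945,000×35.9 = 66,686,500; volume = 2,755,000 m³
After evaporation: salt unchanged = 66,686,500; volume = 2,755,000 − 360,000 = 2,395,000 m³
S = 66,686,500 / 2,395,000 = 27.8441 g/kg

27.84 g/kg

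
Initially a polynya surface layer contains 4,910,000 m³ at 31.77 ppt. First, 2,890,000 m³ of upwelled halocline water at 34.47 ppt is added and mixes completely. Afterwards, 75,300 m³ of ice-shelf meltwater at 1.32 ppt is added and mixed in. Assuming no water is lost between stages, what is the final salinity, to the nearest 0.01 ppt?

Weighted by volume,
Initial salt = 4,910,000×31.77 = 155,990,700
After stage 1: salt = 155,990,700 + 2,890,000×34.47 = 255,609,000; volume = 7,800,000 m³; S = 32.77 ppt
After stage 2: salt = 255,609,000 + 75,300×1.32 = 255,708,396; volume = 7,875,300 m³
S = 255,708,396 / 7,875,300 = 32.4697 ppt

32.47 ppt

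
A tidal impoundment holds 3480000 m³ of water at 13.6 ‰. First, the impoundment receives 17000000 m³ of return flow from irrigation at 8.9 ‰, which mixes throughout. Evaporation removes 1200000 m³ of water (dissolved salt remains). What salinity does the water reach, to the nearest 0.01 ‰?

After mixing: salt = 3,480,000×13.6 + 17,000,000×8.9 = 198,628,000; volume = 20,480,000 m³
After evaporation: salt unchanged = 198,628,000; volume = 20,480,000 − 1,200,000 = 19,280,000 m³
S = 198,628,000 / 19,280,000 = 10.3023 ‰

10.30 ‰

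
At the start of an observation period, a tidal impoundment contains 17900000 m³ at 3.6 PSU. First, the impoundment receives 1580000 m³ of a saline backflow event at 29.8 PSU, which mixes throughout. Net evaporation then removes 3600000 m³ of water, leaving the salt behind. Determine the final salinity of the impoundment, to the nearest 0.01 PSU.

7.02 PSU

After mixing: salt = 17,900,000×3.6 + 1,580,000×29.8 = 111,524,000; volume = 19,480,000 m³
After evaporation: salt unchanged = 111,524,000; volume = 19,480,000 − 3,600,000 = 15,880,000 m³
S = 111,524,000 / 15,880,000 = 7.0229 PSU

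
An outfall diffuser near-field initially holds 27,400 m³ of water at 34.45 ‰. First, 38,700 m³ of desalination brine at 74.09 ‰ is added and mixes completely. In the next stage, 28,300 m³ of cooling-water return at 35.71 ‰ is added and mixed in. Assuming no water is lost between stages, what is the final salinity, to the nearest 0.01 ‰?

51.08 ‰

Mass of salt is conserved:
Initial salt = 27,400×34.45 = 943,930
After stage 1: salt = 943,930 + 38,700×74.09 = 3,811,213; volume = 66,100 m³; S = 57.658 ‰
After stage 2: salt = 3,811,213 + 28,300×35.71 = 4,821,806; volume = 94,400 m³
S = 4,821,806 / 94,400 = 51.0785 ‰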